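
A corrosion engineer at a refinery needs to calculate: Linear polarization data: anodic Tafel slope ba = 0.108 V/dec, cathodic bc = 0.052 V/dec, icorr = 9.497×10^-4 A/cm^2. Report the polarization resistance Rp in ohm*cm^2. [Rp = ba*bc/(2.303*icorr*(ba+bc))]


Apply the Stern-Geary equation: Rp = ba*bc / (2.303*icorr*(ba+bc))
ba*bc = 0.108*0.052 = 0.005616
ba+bc = 0.16; 2.303*icorr*(ba+bc) = 2.303*9.497×10^-4*0.16 = 3.4994546×10^-4
Rp = 0.005616 / 3.4994546×10^-4 = 16.05 ohm*cm^2

16.05 ohm*cm^2


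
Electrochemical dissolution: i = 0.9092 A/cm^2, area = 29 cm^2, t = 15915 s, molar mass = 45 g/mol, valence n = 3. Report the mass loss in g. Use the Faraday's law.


Apply Faraday's law: m = i*A*t*M / (n*F)
Total charge passed Q = i*A*t = 0.9092*29*15915 = 419627.622 C
m = Q*M/(n*F) = 419627.622*45/(3*96485) = 65.2372 g

65.2372 g


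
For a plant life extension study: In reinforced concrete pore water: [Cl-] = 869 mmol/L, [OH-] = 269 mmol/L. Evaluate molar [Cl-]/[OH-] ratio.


Threshold parameter = [Cl-] / [OH-] (molar basis; both in mmol/L, so units cancel)
Ratio = 869 / 269 = 3.23

3.23


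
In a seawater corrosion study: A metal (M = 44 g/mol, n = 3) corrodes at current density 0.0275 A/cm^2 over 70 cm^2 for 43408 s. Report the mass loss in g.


Apply Faraday's law: m = i*A*t*M / (n*F)
Total charge passed Q = i*A*t = 0.0275*70*43408 = 83560.4 C
m = Q*M/(n*F) = 83560.4*44/(3*96485) = 12.702 g

12.702 g


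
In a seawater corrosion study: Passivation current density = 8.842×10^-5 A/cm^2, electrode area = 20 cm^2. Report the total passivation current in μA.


I = i_pass * A, then convert A → μA (×10^6)
I = 8.842×10^-5 * 20 * 10^6 = 1768.4 μA

1768.4 μA


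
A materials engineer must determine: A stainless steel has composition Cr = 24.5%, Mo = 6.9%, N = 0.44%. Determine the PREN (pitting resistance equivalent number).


Apply the PREN formula: PREN = Cr + 3.3*Mo + 16*N
PREN = 24.5 + 3.3*6.9 + 16*0.44
PREN = 24.5 + 22.77 + 7.04 = 54.31

54.31


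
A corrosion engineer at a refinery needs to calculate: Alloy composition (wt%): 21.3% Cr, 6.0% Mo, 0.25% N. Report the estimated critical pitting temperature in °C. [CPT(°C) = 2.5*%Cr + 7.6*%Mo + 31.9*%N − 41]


Apply the ASTM G48 empirical CPT estimate: CPT(°C) = 2.5*%Cr + 7.6*%Mo + 31.9*%N − 41
2.5*21.3 = 53.25; 7.6*6.0 = 45.6; 31.9*0.25 = 7.975
CPT = 53.25 + 45.6 + 7.975 − 41 = 65.825 °C
Rounded to 0.1 °C: CPT ≈ 65.8 °C

65.8 °C


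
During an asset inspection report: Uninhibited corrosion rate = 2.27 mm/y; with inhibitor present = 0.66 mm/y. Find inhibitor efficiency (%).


Apply the inhibitor-efficiency definition: IE = (CR_blank − CR_inh)/CR_blank × 100
IE = (2.27 − 0.66) / 2.27 × 100
IE = 1.61 / 2.27 × 100 = 70.9 %

70.9 %


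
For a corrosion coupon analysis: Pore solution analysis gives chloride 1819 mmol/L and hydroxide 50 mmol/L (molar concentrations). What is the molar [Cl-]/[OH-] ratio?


Threshold parameter = [Cl-] / [OH-] (molar basis; both in mmol/L, so units cancel)
Ratio = 1819 / 50 = 36.38

36.38


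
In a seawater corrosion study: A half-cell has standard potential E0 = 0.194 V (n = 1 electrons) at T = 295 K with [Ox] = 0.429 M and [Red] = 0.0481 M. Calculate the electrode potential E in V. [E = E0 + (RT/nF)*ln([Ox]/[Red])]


Apply the Nernst equation: E = E0 + (RT/nF)*ln([Ox]/[Red])
Step 1: RT/nF = 8.314*295/(1*96485) = 0.02541981 V
Step 2: [Ox]/[Red] = 0.429/0.0481 = 8.918919
Step 3: ln(8.918919) = 2.188175
Step 4: correction = 0.02541981 * 2.188175 = 0.056 V
E = 0.194 + 0.056 = 0.25 V

0.25 V


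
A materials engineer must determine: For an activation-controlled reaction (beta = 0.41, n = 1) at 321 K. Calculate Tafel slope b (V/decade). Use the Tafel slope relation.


Apply the Tafel slope relation: b = 2.303*R*T/(beta*n*F)
Numerator: 2.303 * 8.314 * 321 = 6146.23
Denominator: 0.41 * 1 * 96485 = 39558.85
b = 6146.23 / 39558.85 = 0.155 V/decade

0.155 V/decade


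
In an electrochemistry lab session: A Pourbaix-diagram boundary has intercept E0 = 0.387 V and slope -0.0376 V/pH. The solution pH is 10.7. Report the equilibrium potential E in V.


Apply the Pourbaix line equation: E = E0 + slope*pH
E = 0.387 + (-0.0376)*10.7 = 0.387 + (-0.40232) = -0.01532 V
Rounded to 4 decimal places: E = -0.0153 V

-0.0153 V


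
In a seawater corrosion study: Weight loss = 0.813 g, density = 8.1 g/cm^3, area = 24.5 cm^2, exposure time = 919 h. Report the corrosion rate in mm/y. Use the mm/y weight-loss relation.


Apply the mm/y weight-loss relation: CR = 87600 * W / (D * A * T)
Numerator: 87600 * 0.813 = 71218.8
Denominator: 8.1 * 24.5 * 919 = 182375.55
CR = 71218.8 / 182375.55 = 0.3905 mm/y

0.3905 mm/y


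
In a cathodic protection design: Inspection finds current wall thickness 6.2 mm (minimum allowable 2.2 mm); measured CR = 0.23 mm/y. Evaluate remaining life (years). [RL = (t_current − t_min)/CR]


Apply the remaining-life relation: RL = (t_current − t_min) / CR
RL = (6.2 − 2.2) / 0.23 = 4.0 / 0.23 = 17.4 years

17.4 years


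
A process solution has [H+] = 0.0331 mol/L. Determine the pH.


pH = −log10[H+]
pH = −log10(0.0331) = 1.48

1.48


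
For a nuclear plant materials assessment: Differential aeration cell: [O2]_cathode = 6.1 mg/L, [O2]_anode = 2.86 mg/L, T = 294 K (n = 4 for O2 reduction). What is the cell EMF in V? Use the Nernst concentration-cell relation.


Apply the Nernst concentration-cell relation: E = (RT/nF)*ln(C_cathode/C_anode)
RT/nF = 8.314*294/(4*96485) = 0.00633341 V
ln(6.1/2.86) = 0.75747
E = 0.00633341 * 0.75747 = 0.0048 V

0.0048 V


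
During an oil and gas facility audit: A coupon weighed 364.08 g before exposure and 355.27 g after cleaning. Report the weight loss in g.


Weight loss = initial − final
WL = 364.08 − 355.27 = 8.81 g

8.81 g


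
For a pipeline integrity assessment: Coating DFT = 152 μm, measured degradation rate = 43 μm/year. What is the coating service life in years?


Service life = thickness / degradation rate
Life = 152 / 43 = 3.5 years

3.5 years


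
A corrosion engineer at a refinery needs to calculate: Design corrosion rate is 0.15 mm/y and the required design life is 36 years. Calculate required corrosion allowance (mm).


Corrosion allowance = CR × design life
CA = 0.15 * 36 = 5.4 mm

5.4 mm


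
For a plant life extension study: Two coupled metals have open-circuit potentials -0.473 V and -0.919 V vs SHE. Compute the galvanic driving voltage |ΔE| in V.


Driving voltage is the absolute potential difference.
|ΔE| = |-0.473 − (-0.919)| = 0.446 V

0.446 V


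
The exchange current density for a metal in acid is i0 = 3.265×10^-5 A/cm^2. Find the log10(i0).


i0 = 3.265×10^-5 A/cm^2
log10(i0) = -4.486

-4.486


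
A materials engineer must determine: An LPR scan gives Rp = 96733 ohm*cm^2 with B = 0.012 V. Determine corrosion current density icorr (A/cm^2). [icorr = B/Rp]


Apply the Stern-Geary relation: icorr = B / Rp
icorr = 0.012 / 96733 = 1.241×10^-7 A/cm^2

1.241×10^-7 A/cm^2


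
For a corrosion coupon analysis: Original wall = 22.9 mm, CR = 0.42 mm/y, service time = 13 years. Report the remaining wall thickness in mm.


Remaining wall = original − CR × time
t = 22.9 − 0.42*13 = 22.9 − 5.46 = 17.44 mm

17.44 mm


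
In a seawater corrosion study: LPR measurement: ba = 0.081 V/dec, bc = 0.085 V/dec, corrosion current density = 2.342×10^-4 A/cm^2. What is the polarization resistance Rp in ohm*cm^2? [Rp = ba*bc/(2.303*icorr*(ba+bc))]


Apply the Stern-Geary equation: Rp = ba*bc / (2.303*icorr*(ba+bc))
ba*bc = 0.081*0.085 = 0.006885
ba+bc = 0.166; 2.303*icorr*(ba+bc) = 2.303*2.342×10^-4*0.166 = 8.9534192×10^-5
Rp = 0.006885 / 8.9534192×10^-5 = 76.9 ohm*cm^2

76.9 ohm*cm^2


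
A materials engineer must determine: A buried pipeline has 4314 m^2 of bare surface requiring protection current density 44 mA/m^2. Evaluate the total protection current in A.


I = area * current density, then convert mA → A (÷1000)
I = 4314 * 44 / 1000 = 189.82 A

189.82 A


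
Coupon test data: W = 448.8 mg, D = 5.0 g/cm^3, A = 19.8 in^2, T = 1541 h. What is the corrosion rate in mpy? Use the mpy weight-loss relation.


Apply the mpy weight-loss relation: CR = 534 * W / (D * A * T)
Numerator: 534 * 448.8 = 239659.2
Denominator: 5.0 * 19.8 * 1541 = 152559.0
CR = 239659.2 / 152559.0 = 1.571 mpy

1.571 mpy


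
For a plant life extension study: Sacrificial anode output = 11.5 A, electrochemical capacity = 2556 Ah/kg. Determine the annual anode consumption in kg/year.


Annual consumption = current * hours per year / capacity
Rate = 11.5 * 8760 / 2556 = 39.4 kg/year

39.4 kg/year


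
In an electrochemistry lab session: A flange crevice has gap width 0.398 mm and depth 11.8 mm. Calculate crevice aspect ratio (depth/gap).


Aspect ratio = depth / gap
Ratio = 11.8 / 0.398 = 29.6

29.6


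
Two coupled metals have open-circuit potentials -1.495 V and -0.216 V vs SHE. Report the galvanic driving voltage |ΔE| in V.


Driving voltage is the absolute potential difference.
|ΔE| = |-1.495 − (-0.216)| = 1.279 V

1.279 V


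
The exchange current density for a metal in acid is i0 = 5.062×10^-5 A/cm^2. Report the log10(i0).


i0 = 5.062×10^-5 A/cm^2
log10(i0) = -4.296

-4.296


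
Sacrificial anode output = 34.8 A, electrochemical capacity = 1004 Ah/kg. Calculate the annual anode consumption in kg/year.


Annual consumption = current * hours per year / capacity
Rate = 34.8 * 8760 / 1004 = 303.6 kg/year

303.6 kg/year


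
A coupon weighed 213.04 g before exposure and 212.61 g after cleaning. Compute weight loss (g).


Weight loss = initial − final
WL = 213.04 − 212.61 = 0.43 g

0.43 g


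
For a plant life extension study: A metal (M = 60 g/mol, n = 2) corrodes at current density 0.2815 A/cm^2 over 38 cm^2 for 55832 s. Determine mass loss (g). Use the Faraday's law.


Apply Faraday's law: m = i*A*t*M / (n*F)
Total charge passed Q = i*A*t = 0.2815*38*55832 = 597234.904 C
m = Q*M/(n*F) = 597234.904*60/(2*96485) = 185.6977 g

185.6977 g


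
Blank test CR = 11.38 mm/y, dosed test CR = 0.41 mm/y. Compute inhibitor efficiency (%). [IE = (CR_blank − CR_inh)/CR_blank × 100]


Apply the inhibitor-efficiency definition: IE = (CR_blank − CR_inh)/CR_blank × 100
IE = (11.38 − 0.41) / 11.38 × 100
IE = 10.97 / 11.38 × 100 = 96.4 %

96.4 %


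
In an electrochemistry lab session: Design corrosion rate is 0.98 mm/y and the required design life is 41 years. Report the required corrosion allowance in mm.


Corrosion allowance = CR × design life
CA = 0.98 * 41 = 40.18 mm

40.18 mm


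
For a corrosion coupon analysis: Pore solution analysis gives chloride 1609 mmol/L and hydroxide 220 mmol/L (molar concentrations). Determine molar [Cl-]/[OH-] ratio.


Threshold parameter = [Cl-] / [OH-] (molar basis; both in mmol/L, so units cancel)
Ratio = 1609 / 220 = 7.31

7.31


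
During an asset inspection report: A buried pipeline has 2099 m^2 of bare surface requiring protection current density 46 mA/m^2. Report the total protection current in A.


I = area * current density, then convert mA → A (÷1000)
I = 2099 * 46 / 1000 = 96.55 A

96.55 A


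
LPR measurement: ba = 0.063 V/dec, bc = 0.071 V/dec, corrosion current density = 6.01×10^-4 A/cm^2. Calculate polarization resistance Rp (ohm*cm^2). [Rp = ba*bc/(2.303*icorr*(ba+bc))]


Apply the Stern-Geary equation: Rp = ba*bc / (2.303*icorr*(ba+bc))
ba*bc = 0.063*0.071 = 0.004473
ba+bc = 0.134; 2.303*icorr*(ba+bc) = 2.303*6.01×10^-4*0.134 = 1.854698×10^-4
Rp = 0.004473 / 1.854698×10^-4 = 24.1 ohm*cm^2

24.1 ohm*cm^2


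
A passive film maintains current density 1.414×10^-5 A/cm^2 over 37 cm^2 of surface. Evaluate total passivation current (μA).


I = i_pass * A, then convert A → μA (×10^6)
I = 1.414×10^-5 * 37 * 10^6 = 523.18 μA

523.18 μA


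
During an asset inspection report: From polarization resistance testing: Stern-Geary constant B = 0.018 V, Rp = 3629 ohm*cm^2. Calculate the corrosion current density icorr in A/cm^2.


Apply the Stern-Geary relation: icorr = B / Rp
icorr = 0.018 / 3629 = 4.96×10^-6 A/cm^2

4.96×10^-6 A/cm^2


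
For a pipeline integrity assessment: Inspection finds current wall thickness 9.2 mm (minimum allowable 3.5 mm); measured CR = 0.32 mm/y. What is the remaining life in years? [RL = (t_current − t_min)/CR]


Apply the remaining-life relation: RL = (t_current − t_min) / CR
RL = (9.2 − 3.5) / 0.32 = 5.7 / 0.32 = 17.8 years

17.8 years


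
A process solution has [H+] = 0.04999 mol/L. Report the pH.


pH = −log10[H+]
pH = −log10(0.04999) = 1.3

1.3


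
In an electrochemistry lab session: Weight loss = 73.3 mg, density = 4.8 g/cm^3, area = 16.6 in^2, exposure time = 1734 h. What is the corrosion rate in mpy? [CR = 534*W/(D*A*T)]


Apply the mpy weight-loss relation: CR = 534 * W / (D * A * T)
Numerator: 534 * 73.3 = 39142.2
Denominator: 4.8 * 16.6 * 1734 = 138165.12
CR = 39142.2 / 138165.12 = 0.283 mpy

0.283 mpy


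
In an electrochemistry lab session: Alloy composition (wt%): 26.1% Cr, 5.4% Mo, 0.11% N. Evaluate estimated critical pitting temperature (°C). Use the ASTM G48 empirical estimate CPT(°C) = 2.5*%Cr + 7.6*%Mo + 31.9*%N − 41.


Apply the ASTM G48 empirical CPT estimate: CPT(°C) = 2.5*%Cr + 7.6*%Mo + 31.9*%N − 41
2.5*26.1 = 65.25; 7.6*5.4 = 41.04; 31.9*0.11 = 3.509
CPT = 65.25 + 41.04 + 3.509 − 41 = 68.799 °C
Rounded to 0.1 °C: CPT ≈ 68.8 °C

68.8 °C


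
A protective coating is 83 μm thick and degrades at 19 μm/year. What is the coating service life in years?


Service life = thickness / degradation rate
Life = 83 / 19 = 4.4 years

4.4 years


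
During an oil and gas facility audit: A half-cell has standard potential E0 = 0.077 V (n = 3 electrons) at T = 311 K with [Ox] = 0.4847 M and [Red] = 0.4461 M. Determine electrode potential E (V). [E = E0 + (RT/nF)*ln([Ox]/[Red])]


Apply the Nernst equation: E = E0 + (RT/nF)*ln([Ox]/[Red])
Step 1: RT/nF = 8.314*311/(3*96485) = 0.00893284 V
Step 2: [Ox]/[Red] = 0.4847/0.4461 = 1.086528
Step 3: ln(1.086528) = 0.082987
Step 4: correction = 0.00893284 * 0.082987 = 0.001 V
E = 0.077 + 0.001 = 0.078 V

0.078 V


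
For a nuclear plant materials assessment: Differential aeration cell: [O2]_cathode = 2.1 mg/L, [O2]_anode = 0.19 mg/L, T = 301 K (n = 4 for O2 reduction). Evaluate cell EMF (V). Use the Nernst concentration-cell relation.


Apply the Nernst concentration-cell relation: E = (RT/nF)*ln(C_cathode/C_anode)
RT/nF = 8.314*301/(4*96485) = 0.0064842 V
ln(2.1/0.19) = 2.40267
E = 0.0064842 * 2.40267 = 0.01558 V

0.01558 V


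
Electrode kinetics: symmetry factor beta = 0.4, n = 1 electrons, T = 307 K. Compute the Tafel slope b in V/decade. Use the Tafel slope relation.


Apply the Tafel slope relation: b = 2.303*R*T/(beta*n*F)
Numerator: 2.303 * 8.314 * 307 = 5878.17
Denominator: 0.4 * 1 * 96485 = 38594.0
b = 5878.17 / 38594.0 = 0.1523 V/decade

0.1523 V/decade


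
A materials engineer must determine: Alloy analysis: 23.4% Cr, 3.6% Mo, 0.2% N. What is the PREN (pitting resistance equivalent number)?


Apply the PREN formula: PREN = Cr + 3.3*Mo + 16*N
PREN = 23.4 + 3.3*3.6 + 16*0.2
PREN = 23.4 + 11.88 + 3.2 = 38.48

38.48


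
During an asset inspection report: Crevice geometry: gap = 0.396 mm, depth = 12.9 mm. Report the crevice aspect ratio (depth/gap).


Aspect ratio = depth / gap
Ratio = 12.9 / 0.396 = 32.6

32.6


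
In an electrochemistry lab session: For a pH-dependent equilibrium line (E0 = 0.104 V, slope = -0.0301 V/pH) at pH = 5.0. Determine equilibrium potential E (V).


Apply the Pourbaix line equation: E = E0 + slope*pH
E = 0.104 + (-0.0301)*5.0 = 0.104 + (-0.1505) = -0.0465 V
Rounded to 3 decimal places: E = -0.047 V

-0.047 V


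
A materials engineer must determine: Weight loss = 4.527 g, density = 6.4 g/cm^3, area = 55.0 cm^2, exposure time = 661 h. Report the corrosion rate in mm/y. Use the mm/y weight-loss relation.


Apply the mm/y weight-loss relation: CR = 87600 * W / (D * A * T)
Numerator: 87600 * 4.527 = 396565.2
Denominator: 6.4 * 55.0 * 661 = 232672.0
CR = 396565.2 / 232672.0 = 1.7044 mm/y

1.7044 mm/y


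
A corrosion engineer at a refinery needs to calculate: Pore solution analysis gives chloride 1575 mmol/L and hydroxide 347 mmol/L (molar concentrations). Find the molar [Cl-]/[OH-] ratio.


Threshold parameter = [Cl-] / [OH-] (molar basis; both in mmol/L, so units cancel)
Ratio = 1575 / 347 = 4.54

4.54


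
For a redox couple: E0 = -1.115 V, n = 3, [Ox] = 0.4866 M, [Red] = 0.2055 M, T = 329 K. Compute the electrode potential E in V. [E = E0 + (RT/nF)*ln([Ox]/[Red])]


Apply the Nernst equation: E = E0 + (RT/nF)*ln([Ox]/[Red])
Step 1: RT/nF = 8.314*329/(3*96485) = 0.00944985 V
Step 2: [Ox]/[Red] = 0.4866/0.2055 = 2.367883
Step 3: ln(2.367883) = 0.861996
Step 4: correction = 0.00944985 * 0.861996 = 0.008 V
E = -1.115 + 0.008 = -1.107 V

-1.107 V


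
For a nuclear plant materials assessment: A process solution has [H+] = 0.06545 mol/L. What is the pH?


pH = −log10[H+]
pH = −log10(0.06545) = 1.18

1.18


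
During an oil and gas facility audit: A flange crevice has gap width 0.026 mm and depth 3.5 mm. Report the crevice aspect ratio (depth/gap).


Aspect ratio = depth / gap
Ratio = 3.5 / 0.026 = 134.6

134.6


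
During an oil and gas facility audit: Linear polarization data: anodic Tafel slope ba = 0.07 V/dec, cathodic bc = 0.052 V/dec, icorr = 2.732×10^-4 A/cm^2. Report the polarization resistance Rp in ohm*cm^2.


Apply the Stern-Geary equation: Rp = ba*bc / (2.303*icorr*(ba+bc))
ba*bc = 0.07*0.052 = 0.00364
ba+bc = 0.122; 2.303*icorr*(ba+bc) = 2.303*2.732×10^-4*0.122 = 7.6759911×10^-5
Rp = 0.00364 / 7.6759911×10^-5 = 47.42 ohm*cm^2

47.42 ohm*cm^2


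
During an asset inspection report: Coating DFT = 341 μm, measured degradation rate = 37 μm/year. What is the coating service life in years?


Service life = thickness / degradation rate
Life = 341 / 37 = 9.2 years

9.2 years


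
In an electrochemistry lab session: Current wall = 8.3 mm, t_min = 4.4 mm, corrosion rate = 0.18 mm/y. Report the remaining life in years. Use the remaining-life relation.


Apply the remaining-life relation: RL = (t_current − t_min) / CR
RL = (8.3 − 4.4) / 0.18 = 3.9 / 0.18 = 21.7 years

21.7 years


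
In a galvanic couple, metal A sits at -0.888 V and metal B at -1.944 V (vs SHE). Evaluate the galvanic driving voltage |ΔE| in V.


Driving voltage is the absolute potential difference.
|ΔE| = |-0.888 − (-1.944)| = 1.056 V

1.056 V


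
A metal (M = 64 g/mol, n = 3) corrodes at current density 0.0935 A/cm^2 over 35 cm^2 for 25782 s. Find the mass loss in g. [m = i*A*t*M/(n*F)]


Apply Faraday's law: m = i*A*t*M / (n*F)
Total charge passed Q = i*A*t = 0.0935*35*25782 = 84371.595 C
m = Q*M/(n*F) = 84371.595*64/(3*96485) = 18.655 g

18.655 g


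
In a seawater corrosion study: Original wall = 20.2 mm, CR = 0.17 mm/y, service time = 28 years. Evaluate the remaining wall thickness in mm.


Remaining wall = original − CR × time
t = 20.2 − 0.17*28 = 20.2 − 4.76 = 15.44 mm

15.44 mm


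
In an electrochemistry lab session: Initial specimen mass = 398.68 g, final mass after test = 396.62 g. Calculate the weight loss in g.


Weight loss = initial − final
WL = 398.68 − 396.62 = 2.06 g

2.06 g


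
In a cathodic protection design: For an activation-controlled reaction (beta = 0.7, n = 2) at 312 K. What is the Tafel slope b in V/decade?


Apply the Tafel slope relation: b = 2.303*R*T/(beta*n*F)
Numerator: 2.303 * 8.314 * 312 = 5973.91
Denominator: 0.7 * 2 * 96485 = 135079.0
b = 5973.91 / 135079.0 = 0.044 V/decade

0.044 V/decade


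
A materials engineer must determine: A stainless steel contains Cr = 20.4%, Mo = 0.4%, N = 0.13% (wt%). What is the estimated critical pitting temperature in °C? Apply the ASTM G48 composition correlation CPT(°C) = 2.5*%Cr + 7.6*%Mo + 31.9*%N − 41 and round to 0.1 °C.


Apply the ASTM G48 empirical CPT estimate: CPT(°C) = 2.5*%Cr + 7.6*%Mo + 31.9*%N − 41
2.5*20.4 = 51; 7.6*0.4 = 3.04; 31.9*0.13 = 4.147
CPT = 51 + 3.04 + 4.147 − 41 = 17.187 °C
Rounded to 0.1 °C: CPT ≈ 17.2 °C

17.2 °C


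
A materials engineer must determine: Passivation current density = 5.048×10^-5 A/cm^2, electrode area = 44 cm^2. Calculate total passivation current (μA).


I = i_pass * A, then convert A → μA (×10^6)
I = 5.048×10^-5 * 44 * 10^6 = 2221.12 μA

2221.12 μA


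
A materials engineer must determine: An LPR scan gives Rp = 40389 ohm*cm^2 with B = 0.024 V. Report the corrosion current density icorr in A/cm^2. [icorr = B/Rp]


Apply the Stern-Geary relation: icorr = B / Rp
icorr = 0.024 / 40389 = 5.942×10^-7 A/cm^2

5.942×10^-7 A/cm^2


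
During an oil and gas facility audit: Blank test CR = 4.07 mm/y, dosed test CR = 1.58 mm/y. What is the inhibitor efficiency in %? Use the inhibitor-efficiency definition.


Apply the inhibitor-efficiency definition: IE = (CR_blank − CR_inh)/CR_blank × 100
IE = (4.07 − 1.58) / 4.07 × 100
IE = 2.49 / 4.07 × 100 = 61.2 %

61.2 %


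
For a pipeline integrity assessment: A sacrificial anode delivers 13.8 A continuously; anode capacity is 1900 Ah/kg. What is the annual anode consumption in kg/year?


Annual consumption = current * hours per year / capacity
Rate = 13.8 * 8760 / 1900 = 63.6 kg/year

63.6 kg/year


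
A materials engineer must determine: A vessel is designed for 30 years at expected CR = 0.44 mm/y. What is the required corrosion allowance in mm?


Corrosion allowance = CR × design life
CA = 0.44 * 30 = 13.2 mm

13.2 mm


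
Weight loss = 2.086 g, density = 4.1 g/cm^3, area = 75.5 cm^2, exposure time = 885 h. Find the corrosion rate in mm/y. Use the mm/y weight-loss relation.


Apply the mm/y weight-loss relation: CR = 87600 * W / (D * A * T)
Numerator: 87600 * 2.086 = 182733.6
Denominator: 4.1 * 75.5 * 885 = 273951.75
CR = 182733.6 / 273951.75 = 0.667 mm/y

0.667 mm/y


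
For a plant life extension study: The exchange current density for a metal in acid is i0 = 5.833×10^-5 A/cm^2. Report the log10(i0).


i0 = 5.833×10^-5 A/cm^2
log10(i0) = -4.234

-4.234


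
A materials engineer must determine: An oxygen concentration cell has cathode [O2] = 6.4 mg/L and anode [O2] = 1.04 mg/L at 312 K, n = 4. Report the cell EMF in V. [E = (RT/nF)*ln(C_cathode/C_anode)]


Apply the Nernst concentration-cell relation: E = (RT/nF)*ln(C_cathode/C_anode)
RT/nF = 8.314*312/(4*96485) = 0.00672117 V
ln(6.4/1.04) = 1.81708
E = 0.00672117 * 1.81708 = 0.01221 V

0.01221 V


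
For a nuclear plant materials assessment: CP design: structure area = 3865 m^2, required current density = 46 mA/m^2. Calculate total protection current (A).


I = area * current density, then convert mA → A (÷1000)
I = 3865 * 46 / 1000 = 177.79 A

177.79 A


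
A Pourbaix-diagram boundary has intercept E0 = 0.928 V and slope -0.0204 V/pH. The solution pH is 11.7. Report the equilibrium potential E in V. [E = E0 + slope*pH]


Apply the Pourbaix line equation: E = E0 + slope*pH
E = 0.928 + (-0.0204)*11.7 = 0.928 + (-0.23868) = 0.68932 V
Rounded to 4 decimal places: E = 0.6893 V

0.6893 V


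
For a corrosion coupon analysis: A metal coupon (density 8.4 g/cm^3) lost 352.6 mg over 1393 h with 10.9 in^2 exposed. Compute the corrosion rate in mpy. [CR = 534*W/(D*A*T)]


Apply the mpy weight-loss relation: CR = 534 * W / (D * A * T)
Numerator: 534 * 352.6 = 188288.4
Denominator: 8.4 * 10.9 * 1393 = 127543.08
CR = 188288.4 / 127543.08 = 1.476 mpy

1.476 mpy


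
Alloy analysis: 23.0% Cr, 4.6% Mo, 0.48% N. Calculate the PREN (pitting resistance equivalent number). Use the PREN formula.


Apply the PREN formula: PREN = Cr + 3.3*Mo + 16*N
PREN = 23.0 + 3.3*4.6 + 16*0.48
PREN = 23.0 + 15.18 + 7.68 = 45.86

45.86


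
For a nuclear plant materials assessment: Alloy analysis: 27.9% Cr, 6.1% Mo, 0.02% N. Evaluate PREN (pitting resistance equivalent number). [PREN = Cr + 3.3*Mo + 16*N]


Apply the PREN formula: PREN = Cr + 3.3*Mo + 16*N
PREN = 27.9 + 3.3*6.1 + 16*0.02
PREN = 27.9 + 20.13 + 0.32 = 48.35

48.35


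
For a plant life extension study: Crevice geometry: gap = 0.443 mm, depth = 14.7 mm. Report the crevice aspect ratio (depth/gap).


Aspect ratio = depth / gap
Ratio = 14.7 / 0.443 = 33.2

33.2


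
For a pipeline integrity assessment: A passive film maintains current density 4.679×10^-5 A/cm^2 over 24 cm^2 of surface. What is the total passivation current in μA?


I = i_pass * A, then convert A → μA (×10^6)
I = 4.679×10^-5 * 24 * 10^6 = 1122.96 μA

1122.96 μA


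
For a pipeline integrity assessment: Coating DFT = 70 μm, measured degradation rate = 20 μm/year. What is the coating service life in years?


Service life = thickness / degradation rate
Life = 70 / 20 = 3.5 years

3.5 years


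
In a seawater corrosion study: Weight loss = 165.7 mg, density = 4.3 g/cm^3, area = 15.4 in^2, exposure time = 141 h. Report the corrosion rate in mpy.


Apply the mpy weight-loss relation: CR = 534 * W / (D * A * T)
Numerator: 534 * 165.7 = 88483.8
Denominator: 4.3 * 15.4 * 141 = 9337.02
CR = 88483.8 / 9337.02 = 9.47666 mpy

9.47666 mpy


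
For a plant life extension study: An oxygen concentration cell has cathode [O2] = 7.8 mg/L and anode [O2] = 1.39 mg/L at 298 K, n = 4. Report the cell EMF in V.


Apply the Nernst concentration-cell relation: E = (RT/nF)*ln(C_cathode/C_anode)
RT/nF = 8.314*298/(4*96485) = 0.00641958 V
ln(7.8/1.39) = 1.72482
E = 0.00641958 * 1.72482 = 0.01107 V

0.01107 V


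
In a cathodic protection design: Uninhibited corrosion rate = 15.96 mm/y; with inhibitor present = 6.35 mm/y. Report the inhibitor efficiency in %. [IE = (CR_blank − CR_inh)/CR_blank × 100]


Apply the inhibitor-efficiency definition: IE = (CR_blank − CR_inh)/CR_blank × 100
IE = (15.96 − 6.35) / 15.96 × 100
IE = 9.61 / 15.96 × 100 = 60.2 %

60.2 %


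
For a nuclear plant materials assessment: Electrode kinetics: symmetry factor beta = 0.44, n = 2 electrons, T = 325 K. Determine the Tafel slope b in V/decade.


Apply the Tafel slope relation: b = 2.303*R*T/(beta*n*F)
Numerator: 2.303 * 8.314 * 325 = 6222.82
Denominator: 0.44 * 2 * 96485 = 84906.8
b = 6222.82 / 84906.8 = 0.0733 V/decade

0.0733 V/decade


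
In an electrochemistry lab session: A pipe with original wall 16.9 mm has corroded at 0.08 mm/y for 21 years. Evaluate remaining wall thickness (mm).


Remaining wall = original − CR × time
t = 16.9 − 0.08*21 = 16.9 − 1.68 = 15.22 mm

15.22 mm


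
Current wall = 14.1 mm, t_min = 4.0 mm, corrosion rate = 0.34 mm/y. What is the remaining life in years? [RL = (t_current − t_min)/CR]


Apply the remaining-life relation: RL = (t_current − t_min) / CR
RL = (14.1 − 4.0) / 0.34 = 10.1 / 0.34 = 29.7 years

29.7 years


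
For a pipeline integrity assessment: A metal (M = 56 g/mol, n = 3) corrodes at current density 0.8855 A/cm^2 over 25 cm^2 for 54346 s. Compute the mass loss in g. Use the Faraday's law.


Apply Faraday's law: m = i*A*t*M / (n*F)
Total charge passed Q = i*A*t = 0.8855*25*54346 = 1203084.575 C
m = Q*M/(n*F) = 1203084.575*56/(3*96485) = 232.7572 g

232.7572 g


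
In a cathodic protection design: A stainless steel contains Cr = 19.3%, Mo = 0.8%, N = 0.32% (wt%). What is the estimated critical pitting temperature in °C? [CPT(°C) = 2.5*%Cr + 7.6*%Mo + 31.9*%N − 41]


Apply the ASTM G48 empirical CPT estimate: CPT(°C) = 2.5*%Cr + 7.6*%Mo + 31.9*%N − 41
2.5*19.3 = 48.25; 7.6*0.8 = 6.08; 31.9*0.32 = 10.208
CPT = 48.25 + 6.08 + 10.208 − 41 = 23.538 °C
Rounded to 0.1 °C: CPT ≈ 23.5 °C

23.5 °C


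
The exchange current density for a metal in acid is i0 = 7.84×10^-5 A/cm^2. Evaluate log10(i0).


i0 = 7.84×10^-5 A/cm^2
log10(i0) = -4.106

-4.106


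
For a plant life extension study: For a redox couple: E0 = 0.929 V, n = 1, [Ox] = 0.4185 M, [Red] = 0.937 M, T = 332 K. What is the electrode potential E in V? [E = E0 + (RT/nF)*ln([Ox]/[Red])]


Apply the Nernst equation: E = E0 + (RT/nF)*ln([Ox]/[Red])
Step 1: RT/nF = 8.314*332/(1*96485) = 0.02860805 V
Step 2: [Ox]/[Red] = 0.4185/0.937 = 0.446638
Step 3: ln(0.446638) = -0.806007
Step 4: correction = 0.02860805 * -0.806007 = -0.023 V
E = 0.929 + -0.023 = 0.906 V

0.906 V


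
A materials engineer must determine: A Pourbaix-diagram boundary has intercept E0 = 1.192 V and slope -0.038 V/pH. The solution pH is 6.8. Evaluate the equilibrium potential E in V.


Apply the Pourbaix line equation: E = E0 + slope*pH
E = 1.192 + (-0.038)*6.8 = 1.192 + (-0.2584) = 0.9336 V
Rounded to 3 decimal places: E = 0.934 V

0.934 V


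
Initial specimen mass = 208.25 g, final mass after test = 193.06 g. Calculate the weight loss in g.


Weight loss = initial − final
WL = 208.25 − 193.06 = 15.19 g

15.19 g


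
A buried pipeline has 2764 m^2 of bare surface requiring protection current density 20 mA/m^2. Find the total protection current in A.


I = area * current density, then convert mA → A (÷1000)
I = 2764 * 20 / 1000 = 55.28 A

55.28 A


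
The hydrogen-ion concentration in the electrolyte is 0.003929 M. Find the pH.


pH = −log10[H+]
pH = −log10(0.003929) = 2.41

2.41


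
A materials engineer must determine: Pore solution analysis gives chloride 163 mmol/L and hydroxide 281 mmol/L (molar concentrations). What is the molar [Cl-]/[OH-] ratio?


Threshold parameter = [Cl-] / [OH-] (molar basis; both in mmol/L, so units cancel)
Ratio = 163 / 281 = 0.58

0.58


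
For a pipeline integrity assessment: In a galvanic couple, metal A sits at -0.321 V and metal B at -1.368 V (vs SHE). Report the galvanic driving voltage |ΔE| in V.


Driving voltage is the absolute potential difference.
|ΔE| = |-0.321 − (-1.368)| = 1.047 V

1.047 V


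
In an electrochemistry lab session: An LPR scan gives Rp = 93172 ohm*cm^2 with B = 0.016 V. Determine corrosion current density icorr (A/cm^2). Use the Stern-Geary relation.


Apply the Stern-Geary relation: icorr = B / Rp
icorr = 0.016 / 93172 = 1.717×10^-7 A/cm^2

1.717×10^-7 A/cm^2


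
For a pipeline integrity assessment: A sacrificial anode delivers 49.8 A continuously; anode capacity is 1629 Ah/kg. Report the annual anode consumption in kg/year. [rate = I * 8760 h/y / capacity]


Annual consumption = current * hours per year / capacity
Rate = 49.8 * 8760 / 1629 = 267.8 kg/year

267.8 kg/year


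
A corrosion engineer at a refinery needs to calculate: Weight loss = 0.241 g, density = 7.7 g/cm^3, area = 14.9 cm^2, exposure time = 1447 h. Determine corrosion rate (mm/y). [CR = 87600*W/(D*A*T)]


Apply the mm/y weight-loss relation: CR = 87600 * W / (D * A * T)
Numerator: 87600 * 0.241 = 21111.6
Denominator: 7.7 * 14.9 * 1447 = 166014.31
CR = 21111.6 / 166014.31 = 0.127167 mm/y

0.127167 mm/y


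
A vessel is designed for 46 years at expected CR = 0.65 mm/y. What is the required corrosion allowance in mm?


Corrosion allowance = CR × design life
CA = 0.65 * 46 = 29.9 mm

29.9 mm


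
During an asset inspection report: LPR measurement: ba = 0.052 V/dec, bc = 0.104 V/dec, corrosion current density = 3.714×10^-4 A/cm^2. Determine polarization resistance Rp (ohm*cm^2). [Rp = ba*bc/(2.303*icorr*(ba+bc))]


Apply the Stern-Geary equation: Rp = ba*bc / (2.303*icorr*(ba+bc))
ba*bc = 0.052*0.104 = 0.005408
ba+bc = 0.156; 2.303*icorr*(ba+bc) = 2.303*3.714×10^-4*0.156 = 1.3343214×10^-4
Rp = 0.005408 / 1.3343214×10^-4 = 40.5 ohm*cm^2

40.5 ohm*cm^2


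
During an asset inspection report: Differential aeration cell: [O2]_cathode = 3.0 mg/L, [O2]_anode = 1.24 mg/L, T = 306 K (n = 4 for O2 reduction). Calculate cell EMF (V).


Apply the Nernst concentration-cell relation: E = (RT/nF)*ln(C_cathode/C_anode)
RT/nF = 8.314*306/(4*96485) = 0.00659192 V
ln(3.0/1.24) = 0.8835
E = 0.00659192 * 0.8835 = 0.00582 V

0.00582 V


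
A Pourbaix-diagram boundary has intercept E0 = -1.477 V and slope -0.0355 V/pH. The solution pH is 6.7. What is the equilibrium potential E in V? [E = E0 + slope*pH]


Apply the Pourbaix line equation: E = E0 + slope*pH
E = -1.477 + (-0.0355)*6.7 = -1.477 + (-0.23785) = -1.71485 V
Rounded to 3 decimal places: E = -1.715 V

-1.715 V


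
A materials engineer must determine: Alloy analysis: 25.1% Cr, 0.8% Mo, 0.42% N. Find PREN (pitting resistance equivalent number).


Apply the PREN formula: PREN = Cr + 3.3*Mo + 16*N
PREN = 25.1 + 3.3*0.8 + 16*0.42
PREN = 25.1 + 2.64 + 6.72 = 34.46

34.46


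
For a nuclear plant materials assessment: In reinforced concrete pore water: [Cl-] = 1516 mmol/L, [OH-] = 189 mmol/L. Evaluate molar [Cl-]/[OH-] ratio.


Threshold parameter = [Cl-] / [OH-] (molar basis; both in mmol/L, so units cancel)
Ratio = 1516 / 189 = 8.02

8.02


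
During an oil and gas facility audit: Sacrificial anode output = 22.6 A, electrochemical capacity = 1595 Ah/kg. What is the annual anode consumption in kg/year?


Annual consumption = current * hours per year / capacity
Rate = 22.6 * 8760 / 1595 = 124.1 kg/year

124.1 kg/year


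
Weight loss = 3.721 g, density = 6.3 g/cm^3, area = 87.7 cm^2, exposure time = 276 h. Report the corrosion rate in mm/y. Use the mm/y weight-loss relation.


Apply the mm/y weight-loss relation: CR = 87600 * W / (D * A * T)
Numerator: 87600 * 3.721 = 325959.6
Denominator: 6.3 * 87.7 * 276 = 152492.76
CR = 325959.6 / 152492.76 = 2.13754 mm/y

2.13754 mm/y


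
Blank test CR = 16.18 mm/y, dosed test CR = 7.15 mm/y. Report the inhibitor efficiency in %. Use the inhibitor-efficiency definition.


Apply the inhibitor-efficiency definition: IE = (CR_blank − CR_inh)/CR_blank × 100
IE = (16.18 − 7.15) / 16.18 × 100
IE = 9.03 / 16.18 × 100 = 55.8 %

55.8 %


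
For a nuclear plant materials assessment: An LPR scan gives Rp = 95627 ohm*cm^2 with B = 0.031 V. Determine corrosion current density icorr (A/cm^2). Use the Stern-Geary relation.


Apply the Stern-Geary relation: icorr = B / Rp
icorr = 0.031 / 95627 = 3.242×10^-7 A/cm^2

3.242×10^-7 A/cm^2


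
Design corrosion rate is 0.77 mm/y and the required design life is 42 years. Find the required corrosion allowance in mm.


Corrosion allowance = CR × design life
CA = 0.77 * 42 = 32.34 mm

32.34 mm


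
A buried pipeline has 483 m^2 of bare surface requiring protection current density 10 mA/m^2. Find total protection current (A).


I = area * current density, then convert mA → A (÷1000)
I = 483 * 10 / 1000 = 4.83 A

4.83 A


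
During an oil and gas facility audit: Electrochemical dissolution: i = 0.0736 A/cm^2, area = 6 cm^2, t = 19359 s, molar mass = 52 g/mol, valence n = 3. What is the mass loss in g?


Apply Faraday's law: m = i*A*t*M / (n*F)
Total charge passed Q = i*A*t = 0.0736*6*19359 = 8548.9344 C
m = Q*M/(n*F) = 8548.9344*52/(3*96485) = 1.536 g

1.536 g


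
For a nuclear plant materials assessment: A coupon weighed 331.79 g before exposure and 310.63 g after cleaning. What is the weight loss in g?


Weight loss = initial − final
WL = 331.79 − 310.63 = 21.16 g

21.16 g


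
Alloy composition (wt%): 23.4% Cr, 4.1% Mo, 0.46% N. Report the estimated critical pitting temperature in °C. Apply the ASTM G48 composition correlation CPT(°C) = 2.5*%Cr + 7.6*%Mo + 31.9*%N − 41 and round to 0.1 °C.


Apply the ASTM G48 empirical CPT estimate: CPT(°C) = 2.5*%Cr + 7.6*%Mo + 31.9*%N − 41
2.5*23.4 = 58.5; 7.6*4.1 = 31.16; 31.9*0.46 = 14.674
CPT = 58.5 + 31.16 + 14.674 − 41 = 63.334 °C
Rounded to 0.1 °C: CPT ≈ 63.3 °C

63.3 °C


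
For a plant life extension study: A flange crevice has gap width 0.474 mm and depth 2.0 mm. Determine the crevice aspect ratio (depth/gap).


Aspect ratio = depth / gap
Ratio = 2.0 / 0.474 = 4.2

4.2


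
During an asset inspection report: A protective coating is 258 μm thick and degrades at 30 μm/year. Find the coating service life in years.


Service life = thickness / degradation rate
Life = 258 / 30 = 8.6 years

8.6 years


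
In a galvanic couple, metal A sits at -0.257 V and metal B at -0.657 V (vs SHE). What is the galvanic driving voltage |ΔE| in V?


Driving voltage is the absolute potential difference.
|ΔE| = |-0.257 − (-0.657)| = 0.4 V

0.4 V


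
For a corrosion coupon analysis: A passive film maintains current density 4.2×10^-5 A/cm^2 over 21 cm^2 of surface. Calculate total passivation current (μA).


I = i_pass * A, then convert A → μA (×10^6)
I = 4.2×10^-5 * 21 * 10^6 = 882.0 μA

882.0 μA


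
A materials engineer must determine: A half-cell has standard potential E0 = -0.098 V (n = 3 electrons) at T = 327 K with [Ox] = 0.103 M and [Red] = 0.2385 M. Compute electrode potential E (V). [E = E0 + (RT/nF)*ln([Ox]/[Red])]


Apply the Nernst equation: E = E0 + (RT/nF)*ln([Ox]/[Red])
Step 1: RT/nF = 8.314*327/(3*96485) = 0.0093924 V
Step 2: [Ox]/[Red] = 0.103/0.2385 = 0.431866
Step 3: ln(0.431866) = -0.83964
Step 4: correction = 0.0093924 * -0.83964 = -0.0079 V
E = -0.098 + -0.0079 = -0.1059 V

-0.1059 V


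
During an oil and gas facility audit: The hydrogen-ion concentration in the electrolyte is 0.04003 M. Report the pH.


pH = −log10[H+]
pH = −log10(0.04003) = 1.4

1.4


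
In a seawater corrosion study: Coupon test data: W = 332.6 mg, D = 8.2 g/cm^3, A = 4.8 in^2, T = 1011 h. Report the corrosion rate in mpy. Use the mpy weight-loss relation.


Apply the mpy weight-loss relation: CR = 534 * W / (D * A * T)
Numerator: 534 * 332.6 = 177608.4
Denominator: 8.2 * 4.8 * 1011 = 39792.96
CR = 177608.4 / 39792.96 = 4.4633 mpy

4.4633 mpy


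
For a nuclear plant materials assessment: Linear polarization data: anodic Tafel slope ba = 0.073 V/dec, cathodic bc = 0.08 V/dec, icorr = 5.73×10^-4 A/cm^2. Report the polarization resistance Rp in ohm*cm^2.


Apply the Stern-Geary equation: Rp = ba*bc / (2.303*icorr*(ba+bc))
ba*bc = 0.073*0.08 = 0.00584
ba+bc = 0.153; 2.303*icorr*(ba+bc) = 2.303*5.73×10^-4*0.153 = 2.0190171×10^-4
Rp = 0.00584 / 2.0190171×10^-4 = 28.9 ohm*cm^2

28.9 ohm*cm^2


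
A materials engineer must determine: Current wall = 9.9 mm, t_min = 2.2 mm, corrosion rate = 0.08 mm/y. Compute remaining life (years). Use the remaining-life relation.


Apply the remaining-life relation: RL = (t_current − t_min) / CR
RL = (9.9 − 2.2) / 0.08 = 7.7 / 0.08 = 96.3 years

96.3 years


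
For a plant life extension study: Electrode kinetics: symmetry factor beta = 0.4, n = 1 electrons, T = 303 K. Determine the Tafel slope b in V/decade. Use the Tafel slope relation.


Apply the Tafel slope relation: b = 2.303*R*T/(beta*n*F)
Numerator: 2.303 * 8.314 * 303 = 5801.58
Denominator: 0.4 * 1 * 96485 = 38594.0
b = 5801.58 / 38594.0 = 0.1503 V/decade

0.1503 V/decade


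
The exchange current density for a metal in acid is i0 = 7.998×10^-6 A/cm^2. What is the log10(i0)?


i0 = 7.998×10^-6 A/cm^2
log10(i0) = -5.097

-5.097


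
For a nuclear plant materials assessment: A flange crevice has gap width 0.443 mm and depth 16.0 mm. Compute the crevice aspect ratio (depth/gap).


Aspect ratio = depth / gap
Ratio = 16.0 / 0.443 = 36.1

36.1


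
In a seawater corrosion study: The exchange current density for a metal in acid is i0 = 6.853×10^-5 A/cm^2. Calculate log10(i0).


i0 = 6.853×10^-5 A/cm^2
log10(i0) = -4.164

-4.164


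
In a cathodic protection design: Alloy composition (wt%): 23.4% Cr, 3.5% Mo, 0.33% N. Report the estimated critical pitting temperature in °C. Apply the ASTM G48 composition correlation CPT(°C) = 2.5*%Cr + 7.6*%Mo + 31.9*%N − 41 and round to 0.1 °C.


Apply the ASTM G48 empirical CPT estimate: CPT(°C) = 2.5*%Cr + 7.6*%Mo + 31.9*%N − 41
2.5*23.4 = 58.5; 7.6*3.5 = 26.6; 31.9*0.33 = 10.527
CPT = 58.5 + 26.6 + 10.527 − 41 = 54.627 °C
Rounded to 0.1 °C: CPT ≈ 54.6 °C

54.6 °C
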